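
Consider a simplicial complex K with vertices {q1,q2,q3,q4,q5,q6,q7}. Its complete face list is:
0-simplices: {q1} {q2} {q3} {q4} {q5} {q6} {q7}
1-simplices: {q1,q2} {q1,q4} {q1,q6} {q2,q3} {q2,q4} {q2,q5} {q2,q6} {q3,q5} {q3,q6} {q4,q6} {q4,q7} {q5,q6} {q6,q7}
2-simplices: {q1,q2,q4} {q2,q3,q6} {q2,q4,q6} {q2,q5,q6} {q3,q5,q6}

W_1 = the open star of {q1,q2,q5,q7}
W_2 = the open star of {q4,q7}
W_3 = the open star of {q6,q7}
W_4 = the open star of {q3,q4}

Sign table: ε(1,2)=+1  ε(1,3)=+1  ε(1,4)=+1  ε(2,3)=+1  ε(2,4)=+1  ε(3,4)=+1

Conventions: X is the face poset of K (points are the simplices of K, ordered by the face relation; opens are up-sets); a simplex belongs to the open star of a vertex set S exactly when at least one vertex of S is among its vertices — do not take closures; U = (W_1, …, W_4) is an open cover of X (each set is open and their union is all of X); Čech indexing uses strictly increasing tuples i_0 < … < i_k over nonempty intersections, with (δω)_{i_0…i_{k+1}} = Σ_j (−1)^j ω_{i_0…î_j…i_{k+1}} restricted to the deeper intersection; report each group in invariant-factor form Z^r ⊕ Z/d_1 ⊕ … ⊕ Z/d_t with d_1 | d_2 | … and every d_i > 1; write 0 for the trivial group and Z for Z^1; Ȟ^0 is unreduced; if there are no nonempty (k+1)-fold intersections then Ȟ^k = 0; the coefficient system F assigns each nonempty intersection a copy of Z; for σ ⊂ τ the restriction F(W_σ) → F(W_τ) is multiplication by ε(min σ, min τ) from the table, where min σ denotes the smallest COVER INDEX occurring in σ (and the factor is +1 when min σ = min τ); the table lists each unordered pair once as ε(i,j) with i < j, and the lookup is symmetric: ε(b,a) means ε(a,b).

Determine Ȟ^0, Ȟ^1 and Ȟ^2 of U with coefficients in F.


nonempty overlaps:
  W1={{q1},{q2},{q5},{q7},{q1,q2},{q1,q4},{q1,q6},{q2,q3},{q2,q4},{q2,q5},{q2,q6},{q3,q5},{q4,q7},{q5,q6},{q6,q7},{q1,q2,q4},{q2,q3,q6},{q2,q4,q6},{q2,q5,q6},{q3,q5,q6}} W2={{q4},{q7},{q1,q4},{q2,q4},{q4,q6},{q4,q7},{q6,q7},{q1,q2,q4},{q2,q4,q6}} W3={{q6},{q7},{q1,q6},{q2,q6},{q3,q6},{q4,q6},{q4,q7},{q5,q6},{q6,q7},{q2,q3,q6},{q2,q4,q6},{q2,q5,q6},{q3,q5,q6}} W4={{q3},{q4},{q1,q4},{q2,q3},{q2,q4},{q3,q5},{q3,q6},{q4,q6},{q4,q7},{q1,q2,q4},{q2,q3,q6},{q2,q4,q6},{q3,q5,q6}}
  W12={{q7},{q1,q4},{q2,q4},{q4,q7},{q6,q7},{q1,q2,q4},{q2,q4,q6}} W13={{q7},{q1,q6},{q2,q6},{q4,q7},{q5,q6},{q6,q7},{q2,q3,q6},{q2,q4,q6},{q2,q5,q6},{q3,q5,q6}} W14={{q1,q4},{q2,q3},{q2,q4},{q3,q5},{q4,q7},{q1,q2,q4},{q2,q3,q6},{q2,q4,q6},{q3,q5,q6}} W23={{q7},{q4,q6},{q4,q7},{q6,q7},{q2,q4,q6}} W24={{q4},{q1,q4},{q2,q4},{q4,q6},{q4,q7},{q1,q2,q4},{q2,q4,q6}} W34={{q3,q6},{q4,q6},{q4,q7},{q2,q3,q6},{q2,q4,q6},{q3,q5,q6}}
  W123={{q7},{q4,q7},{q6,q7},{q2,q4,q6}} W124={{q1,q4},{q2,q4},{q4,q7},{q1,q2,q4},{q2,q4,q6}} W134={{q4,q7},{q2,q3,q6},{q2,q4,q6},{q3,q5,q6}} W234={{q4,q6},{q4,q7},{q2,q4,q6}}
  W1234={{q4,q7},{q2,q4,q6}}
C dims 4,6,4,1; δ0: rk 3, SNF 1^3; δ1: rk 3, SNF 1^3; δ2: rk 1, SNF 1^1
degree 0: 4−3−0 = 1 → Ȟ^0 ≅ Z
degree 1: 6−3−3 = 0 → Ȟ^1 ≅ 0
degree 2: 4−1−3 = 0 → Ȟ^2 ≅ 0

Ȟ^0(U;F) ≅ Z, Ȟ^1(U;F) ≅ 0, Ȟ^2(U;F) ≅ 0


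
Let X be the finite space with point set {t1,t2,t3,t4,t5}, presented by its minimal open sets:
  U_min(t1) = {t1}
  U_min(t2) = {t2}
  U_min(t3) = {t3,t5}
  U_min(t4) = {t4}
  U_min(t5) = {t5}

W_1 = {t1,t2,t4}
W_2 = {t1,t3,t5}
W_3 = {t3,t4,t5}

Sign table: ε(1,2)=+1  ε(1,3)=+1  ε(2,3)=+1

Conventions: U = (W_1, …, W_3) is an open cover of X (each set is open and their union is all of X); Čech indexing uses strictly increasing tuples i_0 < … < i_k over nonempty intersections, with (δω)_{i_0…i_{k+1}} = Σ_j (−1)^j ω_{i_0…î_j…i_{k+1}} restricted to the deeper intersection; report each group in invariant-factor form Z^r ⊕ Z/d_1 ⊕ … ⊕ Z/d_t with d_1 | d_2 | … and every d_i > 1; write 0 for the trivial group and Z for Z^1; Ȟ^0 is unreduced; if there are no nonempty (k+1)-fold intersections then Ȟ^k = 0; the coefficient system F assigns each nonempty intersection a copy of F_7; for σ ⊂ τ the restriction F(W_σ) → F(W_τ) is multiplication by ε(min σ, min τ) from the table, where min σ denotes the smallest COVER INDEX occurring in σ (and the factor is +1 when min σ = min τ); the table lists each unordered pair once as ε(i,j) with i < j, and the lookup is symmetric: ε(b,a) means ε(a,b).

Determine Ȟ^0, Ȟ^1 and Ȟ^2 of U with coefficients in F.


nonempty overlaps:
  W12={t1} W13={t4} W23={t3,t5}
C dims 3,3; δ0: rk_F7 2
degree 0: 3−2−0 = 1 → Ȟ^0 ≅ Z/7
degree 1: 3−0−2 = 1 → Ȟ^1 ≅ Z/7
degree 2: 0−0−0 = 0 → Ȟ^2 ≅ 0

Ȟ^0 ≅ Z/7,  Ȟ^1 ≅ Z/7,  Ȟ^2 ≅ 0


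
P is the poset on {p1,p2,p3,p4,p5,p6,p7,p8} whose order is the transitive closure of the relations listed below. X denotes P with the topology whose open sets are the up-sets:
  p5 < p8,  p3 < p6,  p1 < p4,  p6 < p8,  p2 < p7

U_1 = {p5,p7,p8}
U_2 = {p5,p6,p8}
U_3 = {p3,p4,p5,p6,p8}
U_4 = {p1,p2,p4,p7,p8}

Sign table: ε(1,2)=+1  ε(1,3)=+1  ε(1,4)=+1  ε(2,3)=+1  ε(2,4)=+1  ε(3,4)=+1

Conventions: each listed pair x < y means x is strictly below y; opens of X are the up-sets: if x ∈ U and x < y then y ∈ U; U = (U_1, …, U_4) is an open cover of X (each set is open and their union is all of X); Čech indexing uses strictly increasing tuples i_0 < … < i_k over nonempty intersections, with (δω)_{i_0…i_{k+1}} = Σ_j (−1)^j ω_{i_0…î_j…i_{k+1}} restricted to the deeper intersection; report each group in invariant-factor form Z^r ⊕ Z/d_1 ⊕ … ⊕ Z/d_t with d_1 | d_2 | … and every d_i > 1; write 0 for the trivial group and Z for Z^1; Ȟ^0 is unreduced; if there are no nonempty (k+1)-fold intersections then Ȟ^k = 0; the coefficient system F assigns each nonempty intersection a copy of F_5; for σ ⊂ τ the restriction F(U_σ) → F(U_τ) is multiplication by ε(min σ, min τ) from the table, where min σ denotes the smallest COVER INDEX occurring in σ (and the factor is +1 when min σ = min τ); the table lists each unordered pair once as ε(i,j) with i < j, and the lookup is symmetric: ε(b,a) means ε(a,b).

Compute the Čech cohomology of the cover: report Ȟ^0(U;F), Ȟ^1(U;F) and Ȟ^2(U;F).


Ȟ^0(U;F) ≅ Z/5,  Ȟ^1(U;F) ≅ 0,  Ȟ^2(U;F) ≅ 0

cover nerve:
  U12={p5,p8} U13={p5,p8} U14={p7,p8} U23={p5,p6,p8} U24={p8} U34={p4,p8}
  U123={p5,p8} U124={p8} U134={p8} U234={p8}
  U1234={p8}
C dims 4,6,4,1; δ0: rk_F5 3; δ1: rk_F5 3; δ2: rk_F5 1
Ȟ^0: (4−3)−0=1 ⇒ Z/5
Ȟ^1: (6−3)−3=0 ⇒ 0
Ȟ^2: (4−1)−3=0 ⇒ 0


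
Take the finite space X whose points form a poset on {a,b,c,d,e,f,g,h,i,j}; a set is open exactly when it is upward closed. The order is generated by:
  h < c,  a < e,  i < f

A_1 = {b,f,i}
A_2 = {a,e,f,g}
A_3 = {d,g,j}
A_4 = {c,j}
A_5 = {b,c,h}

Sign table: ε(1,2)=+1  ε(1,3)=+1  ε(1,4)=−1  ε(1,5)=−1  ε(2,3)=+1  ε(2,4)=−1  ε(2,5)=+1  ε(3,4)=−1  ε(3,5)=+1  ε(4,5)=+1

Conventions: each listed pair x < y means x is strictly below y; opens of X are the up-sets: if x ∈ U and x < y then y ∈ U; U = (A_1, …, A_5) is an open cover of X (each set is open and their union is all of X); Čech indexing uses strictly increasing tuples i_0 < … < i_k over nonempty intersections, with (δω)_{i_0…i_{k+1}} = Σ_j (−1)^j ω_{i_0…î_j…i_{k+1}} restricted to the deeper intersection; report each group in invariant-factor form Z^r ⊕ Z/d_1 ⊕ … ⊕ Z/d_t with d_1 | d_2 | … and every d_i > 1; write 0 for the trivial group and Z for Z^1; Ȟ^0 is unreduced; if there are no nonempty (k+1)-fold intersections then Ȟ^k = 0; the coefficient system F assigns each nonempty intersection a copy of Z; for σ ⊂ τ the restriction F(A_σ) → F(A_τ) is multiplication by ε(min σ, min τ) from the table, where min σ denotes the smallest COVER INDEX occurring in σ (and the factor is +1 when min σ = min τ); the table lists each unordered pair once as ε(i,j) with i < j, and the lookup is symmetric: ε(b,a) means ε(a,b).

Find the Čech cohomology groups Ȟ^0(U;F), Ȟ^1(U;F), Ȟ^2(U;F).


nerve simplices:
  A12={f} A15={b} A23={g} A34={j} A45={c}
C dims 5,5; δ0: rk 4, SNF 1^4
degree 0: 5−4−0 = 1 → Ȟ^0 ≅ Z
degree 1: 5−0−4 = 1 → Ȟ^1 ≅ Z
degree 2: 0−0−0 = 0 → Ȟ^2 ≅ 0

Ȟ^0 = Z, Ȟ^1 = Z and Ȟ^2 = 0


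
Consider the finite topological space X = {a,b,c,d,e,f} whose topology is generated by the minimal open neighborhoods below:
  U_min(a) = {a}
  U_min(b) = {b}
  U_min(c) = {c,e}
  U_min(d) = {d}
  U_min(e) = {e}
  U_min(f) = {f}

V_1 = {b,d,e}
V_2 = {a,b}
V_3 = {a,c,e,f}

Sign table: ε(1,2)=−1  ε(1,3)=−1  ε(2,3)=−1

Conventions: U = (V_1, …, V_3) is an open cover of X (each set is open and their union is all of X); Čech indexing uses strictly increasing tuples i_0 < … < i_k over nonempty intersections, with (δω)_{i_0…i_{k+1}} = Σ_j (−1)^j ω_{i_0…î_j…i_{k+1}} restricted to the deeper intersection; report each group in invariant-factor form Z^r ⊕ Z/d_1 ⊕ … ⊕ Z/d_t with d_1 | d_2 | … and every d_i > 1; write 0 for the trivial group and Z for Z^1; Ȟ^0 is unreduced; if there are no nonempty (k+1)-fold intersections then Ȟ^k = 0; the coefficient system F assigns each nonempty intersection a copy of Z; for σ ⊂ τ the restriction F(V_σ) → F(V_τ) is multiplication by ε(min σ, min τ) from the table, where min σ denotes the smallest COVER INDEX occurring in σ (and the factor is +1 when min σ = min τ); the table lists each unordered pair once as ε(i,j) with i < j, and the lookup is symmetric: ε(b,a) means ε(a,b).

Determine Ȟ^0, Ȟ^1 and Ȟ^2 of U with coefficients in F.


nonempty intersections:
  V12={b} V13={e} V23={a}
C dims 3,3; δ0: rk 3, SNF 1^2·2
Ȟ^0: (3−3)−0=0 ⇒ 0
Ȟ^1: (3−0)−3=0 plus torsion [2] ⇒ Z/2
Ȟ^2: (0−0)−0=0 ⇒ 0

Ȟ^0 = 0, Ȟ^1 = Z/2 and Ȟ^2 = 0


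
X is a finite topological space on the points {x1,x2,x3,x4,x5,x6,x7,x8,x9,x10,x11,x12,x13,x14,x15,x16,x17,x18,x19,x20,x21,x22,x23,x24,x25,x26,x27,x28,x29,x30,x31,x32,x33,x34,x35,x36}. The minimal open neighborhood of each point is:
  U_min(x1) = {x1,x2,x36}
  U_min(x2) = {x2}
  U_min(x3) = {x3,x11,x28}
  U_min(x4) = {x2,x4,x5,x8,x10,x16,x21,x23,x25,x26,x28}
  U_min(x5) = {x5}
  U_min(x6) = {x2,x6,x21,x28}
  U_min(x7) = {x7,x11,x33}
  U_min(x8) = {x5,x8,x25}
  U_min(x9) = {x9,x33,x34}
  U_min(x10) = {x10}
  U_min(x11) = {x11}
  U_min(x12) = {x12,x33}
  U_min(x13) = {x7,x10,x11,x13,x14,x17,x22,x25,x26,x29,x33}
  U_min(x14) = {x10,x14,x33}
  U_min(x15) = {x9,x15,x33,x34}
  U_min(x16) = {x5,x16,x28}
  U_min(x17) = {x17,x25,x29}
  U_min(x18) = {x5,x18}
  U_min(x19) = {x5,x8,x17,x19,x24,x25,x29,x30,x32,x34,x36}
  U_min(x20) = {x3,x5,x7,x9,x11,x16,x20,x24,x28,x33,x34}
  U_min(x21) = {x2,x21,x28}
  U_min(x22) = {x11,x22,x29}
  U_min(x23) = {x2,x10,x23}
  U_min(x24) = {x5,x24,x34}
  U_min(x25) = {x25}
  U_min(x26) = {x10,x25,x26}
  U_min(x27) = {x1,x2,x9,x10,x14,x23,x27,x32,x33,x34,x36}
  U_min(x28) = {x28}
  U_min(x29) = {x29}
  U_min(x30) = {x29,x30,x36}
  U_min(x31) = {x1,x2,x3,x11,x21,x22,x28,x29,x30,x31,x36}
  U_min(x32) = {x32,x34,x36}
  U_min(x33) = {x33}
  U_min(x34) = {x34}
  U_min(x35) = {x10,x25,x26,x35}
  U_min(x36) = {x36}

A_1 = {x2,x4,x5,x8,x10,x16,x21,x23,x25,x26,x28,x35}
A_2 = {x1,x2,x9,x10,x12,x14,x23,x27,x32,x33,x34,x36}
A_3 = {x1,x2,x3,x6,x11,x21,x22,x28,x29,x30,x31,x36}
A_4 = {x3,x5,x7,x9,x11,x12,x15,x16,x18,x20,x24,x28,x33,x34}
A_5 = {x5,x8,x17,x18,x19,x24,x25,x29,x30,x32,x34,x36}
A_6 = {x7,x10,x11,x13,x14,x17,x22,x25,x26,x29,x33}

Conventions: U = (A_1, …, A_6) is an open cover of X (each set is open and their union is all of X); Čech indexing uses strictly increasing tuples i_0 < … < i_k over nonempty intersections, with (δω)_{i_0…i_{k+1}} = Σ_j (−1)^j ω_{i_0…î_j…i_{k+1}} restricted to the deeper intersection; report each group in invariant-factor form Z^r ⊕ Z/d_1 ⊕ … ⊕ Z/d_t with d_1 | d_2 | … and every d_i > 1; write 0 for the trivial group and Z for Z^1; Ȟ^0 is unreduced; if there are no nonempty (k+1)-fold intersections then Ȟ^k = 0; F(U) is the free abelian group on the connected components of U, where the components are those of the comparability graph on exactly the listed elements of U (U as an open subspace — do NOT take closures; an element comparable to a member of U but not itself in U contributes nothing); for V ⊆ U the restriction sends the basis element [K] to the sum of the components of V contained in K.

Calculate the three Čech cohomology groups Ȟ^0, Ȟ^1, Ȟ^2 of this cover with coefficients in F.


nonempty intersections:
  A12={x2,x10,x23} A13={x2,x21,x28} A14={x5,x16,x28} A15={x5,x8,x25} A16={x10,x25,x26} A23={x1,x2,x36} A24={x9,x12,x33,x34} A25={x32,x34,x36} A26={x10,x14,x33} A34={x3,x11,x28} A35={x29,x30,x36} A36={x11,x22,x29} A45={x5,x18,x24,x34} A46={x7,x11,x33} A56={x17,x25,x29}
  A123={x2} A126={x10} A134={x28} A145={x5} A156={x25} A235={x36} A245={x34} A246={x33} A346={x11} A356={x29}
components per intersection:
  A1: {x2,x4,x5,x8,x10,x16,x21,x23,x25,x26,x28,x35}
  A2: {x1,x2,x9,x10,x12,x14,x23,x27,x32,x33,x34,x36}
  A3: {x1,x2,x3,x6,x11,x21,x22,x28,x29,x30,x31,x36}
  A4: {x3,x5,x7,x9,x11,x12,x15,x16,x18,x20,x24,x28,x33,x34}
  A5: {x5,x8,x17,x18,x19,x24,x25,x29,x30,x32,x34,x36}
  A6: {x7,x10,x11,x13,x14,x17,x22,x25,x26,x29,x33}
  A12: {x2,x10,x23}
  A13: {x2,x21,x28}
  A14: {x5,x16,x28}
  A15: {x5,x8,x25}
  A16: {x10,x25,x26}
  A23: {x1,x2,x36}
  A24: {x9,x12,x33,x34}
  A25: {x32,x34,x36}
  A26: {x10,x14,x33}
  A34: {x3,x11,x28}
  A35: {x29,x30,x36}
  A36: {x11,x22,x29}
  A45: {x5,x18,x24,x34}
  A46: {x7,x11,x33}
  A56: {x17,x25,x29}
  A123: {x2}
  A126: {x10}
  A134: {x28}
  A145: {x5}
  A156: {x25}
  A235: {x36}
  A245: {x34}
  A246: {x33}
  A346: {x11}
  A356: {x29}
C dims 6,15,10; δ0: rk 5, SNF 1^5; δ1: rk 10, SNF 1^9·2
Ȟ^0: (6−5)−0=1 ⇒ Z
Ȟ^1: (15−10)−5=0 ⇒ 0
Ȟ^2: (10−0)−10=0 plus torsion [2] ⇒ Z/2

Ȟ^0 = Z, Ȟ^1 = 0, Ȟ^2 = Z/2


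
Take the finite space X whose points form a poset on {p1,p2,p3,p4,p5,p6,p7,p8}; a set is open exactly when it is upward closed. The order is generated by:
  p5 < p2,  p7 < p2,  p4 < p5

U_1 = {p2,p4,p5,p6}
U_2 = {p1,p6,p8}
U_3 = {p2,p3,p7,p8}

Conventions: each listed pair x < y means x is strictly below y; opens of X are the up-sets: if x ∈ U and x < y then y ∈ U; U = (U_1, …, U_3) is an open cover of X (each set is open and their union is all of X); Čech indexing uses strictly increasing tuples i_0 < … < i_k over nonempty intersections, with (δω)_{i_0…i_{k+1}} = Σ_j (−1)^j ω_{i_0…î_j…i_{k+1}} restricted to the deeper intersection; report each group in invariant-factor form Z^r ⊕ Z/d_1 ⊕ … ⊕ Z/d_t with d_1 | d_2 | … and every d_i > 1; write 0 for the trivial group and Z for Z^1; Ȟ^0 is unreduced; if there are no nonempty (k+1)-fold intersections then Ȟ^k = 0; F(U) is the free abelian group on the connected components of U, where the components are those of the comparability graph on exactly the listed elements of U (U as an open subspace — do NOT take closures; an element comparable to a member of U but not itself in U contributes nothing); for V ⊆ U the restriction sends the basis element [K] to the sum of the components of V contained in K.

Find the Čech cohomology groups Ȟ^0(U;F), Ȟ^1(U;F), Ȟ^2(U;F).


Ȟ^0 = Z^5,  Ȟ^1 = 0,  Ȟ^2 = 0

nerve simplices:
  U12={p6} U13={p2} U23={p8}
components per intersection:
  U1: {p2,p4,p5} {p6}
  U2: {p1} {p6} {p8}
  U3: {p2,p7} {p3} {p8}
  U12: {p6}
  U13: {p2}
  U23: {p8}
C dims 8,3; δ0: rk 3, SNF 1^3
degree 0: 8−3−0 = 5 → Ȟ^0 ≅ Z^5
degree 1: 3−0−3 = 0 → Ȟ^1 ≅ 0
degree 2: 0−0−0 = 0 → Ȟ^2 ≅ 0


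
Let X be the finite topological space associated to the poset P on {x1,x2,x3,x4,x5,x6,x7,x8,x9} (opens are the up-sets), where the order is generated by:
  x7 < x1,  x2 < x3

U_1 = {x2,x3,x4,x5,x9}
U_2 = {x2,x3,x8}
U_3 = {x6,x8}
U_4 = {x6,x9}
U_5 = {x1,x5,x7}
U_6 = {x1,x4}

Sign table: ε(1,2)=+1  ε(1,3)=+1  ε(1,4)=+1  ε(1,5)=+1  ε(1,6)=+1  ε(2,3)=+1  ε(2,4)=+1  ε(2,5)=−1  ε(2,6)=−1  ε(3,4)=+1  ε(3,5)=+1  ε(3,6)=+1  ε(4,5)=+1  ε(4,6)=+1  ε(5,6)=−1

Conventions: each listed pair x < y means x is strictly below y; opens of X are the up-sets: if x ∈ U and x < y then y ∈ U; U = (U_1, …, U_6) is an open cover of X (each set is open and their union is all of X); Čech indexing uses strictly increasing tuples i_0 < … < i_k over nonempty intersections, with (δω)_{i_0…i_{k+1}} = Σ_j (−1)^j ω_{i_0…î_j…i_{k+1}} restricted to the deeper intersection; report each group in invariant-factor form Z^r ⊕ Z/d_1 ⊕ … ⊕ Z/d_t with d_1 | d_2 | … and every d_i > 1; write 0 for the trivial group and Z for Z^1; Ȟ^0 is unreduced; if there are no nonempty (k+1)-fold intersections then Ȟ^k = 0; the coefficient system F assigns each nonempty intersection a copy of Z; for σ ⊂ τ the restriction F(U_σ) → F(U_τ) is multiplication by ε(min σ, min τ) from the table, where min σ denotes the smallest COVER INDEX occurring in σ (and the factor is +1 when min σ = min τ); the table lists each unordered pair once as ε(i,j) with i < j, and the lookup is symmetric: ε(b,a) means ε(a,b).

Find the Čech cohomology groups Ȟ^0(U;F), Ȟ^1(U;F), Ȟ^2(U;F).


nonempty overlaps:
  U12={x2,x3} U14={x9} U15={x5} U16={x4} U23={x8} U34={x6} U56={x1}
C dims 6,7; δ0: rk 6, SNF 1^5·2
degree 0: 6−6−0 = 0 → Ȟ^0 ≅ 0
degree 1: 7−0−6 = 1 plus torsion [2] → Ȟ^1 ≅ Z ⊕ Z/2
degree 2: 0−0−0 = 0 → Ȟ^2 ≅ 0

Ȟ^0 ≅ 0,  Ȟ^1 ≅ Z ⊕ Z/2,  Ȟ^2 ≅ 0


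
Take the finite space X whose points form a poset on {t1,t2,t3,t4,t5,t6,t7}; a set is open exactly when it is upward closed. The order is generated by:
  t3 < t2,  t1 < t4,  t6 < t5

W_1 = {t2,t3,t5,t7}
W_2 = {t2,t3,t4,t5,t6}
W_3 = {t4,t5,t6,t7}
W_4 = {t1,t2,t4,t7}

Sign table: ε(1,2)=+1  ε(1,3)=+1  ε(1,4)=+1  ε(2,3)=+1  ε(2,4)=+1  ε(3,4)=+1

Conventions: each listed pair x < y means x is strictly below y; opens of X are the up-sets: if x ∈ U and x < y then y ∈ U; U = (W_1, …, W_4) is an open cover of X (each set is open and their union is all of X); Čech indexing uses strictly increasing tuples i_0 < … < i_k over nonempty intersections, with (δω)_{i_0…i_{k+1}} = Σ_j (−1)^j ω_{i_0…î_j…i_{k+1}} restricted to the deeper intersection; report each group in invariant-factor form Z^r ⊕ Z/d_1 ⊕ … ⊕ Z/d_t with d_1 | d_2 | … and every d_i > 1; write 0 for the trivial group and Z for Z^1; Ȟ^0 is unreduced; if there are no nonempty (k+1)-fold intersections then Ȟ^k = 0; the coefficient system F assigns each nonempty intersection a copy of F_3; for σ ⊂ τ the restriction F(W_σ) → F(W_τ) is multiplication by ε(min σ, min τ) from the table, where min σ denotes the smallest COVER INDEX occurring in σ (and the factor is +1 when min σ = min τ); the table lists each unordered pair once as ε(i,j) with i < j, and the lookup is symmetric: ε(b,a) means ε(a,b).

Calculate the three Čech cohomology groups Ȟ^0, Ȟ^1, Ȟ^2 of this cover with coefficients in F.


Ȟ^0 ≅ Z/3,  Ȟ^1 ≅ 0,  Ȟ^2 ≅ Z/3

cover nerve:
  W12={t2,t3,t5} W13={t5,t7} W14={t2,t7} W23={t4,t5,t6} W24={t2,t4} W34={t4,t7}
  W123={t5} W124={t2} W134={t7} W234={t4}
C dims 4,6,4; δ0: rk_F3 3; δ1: rk_F3 3
Ȟ^0: (4−3)−0=1 ⇒ Z/3
Ȟ^1: (6−3)−3=0 ⇒ 0
Ȟ^2: (4−0)−3=1 ⇒ Z/3


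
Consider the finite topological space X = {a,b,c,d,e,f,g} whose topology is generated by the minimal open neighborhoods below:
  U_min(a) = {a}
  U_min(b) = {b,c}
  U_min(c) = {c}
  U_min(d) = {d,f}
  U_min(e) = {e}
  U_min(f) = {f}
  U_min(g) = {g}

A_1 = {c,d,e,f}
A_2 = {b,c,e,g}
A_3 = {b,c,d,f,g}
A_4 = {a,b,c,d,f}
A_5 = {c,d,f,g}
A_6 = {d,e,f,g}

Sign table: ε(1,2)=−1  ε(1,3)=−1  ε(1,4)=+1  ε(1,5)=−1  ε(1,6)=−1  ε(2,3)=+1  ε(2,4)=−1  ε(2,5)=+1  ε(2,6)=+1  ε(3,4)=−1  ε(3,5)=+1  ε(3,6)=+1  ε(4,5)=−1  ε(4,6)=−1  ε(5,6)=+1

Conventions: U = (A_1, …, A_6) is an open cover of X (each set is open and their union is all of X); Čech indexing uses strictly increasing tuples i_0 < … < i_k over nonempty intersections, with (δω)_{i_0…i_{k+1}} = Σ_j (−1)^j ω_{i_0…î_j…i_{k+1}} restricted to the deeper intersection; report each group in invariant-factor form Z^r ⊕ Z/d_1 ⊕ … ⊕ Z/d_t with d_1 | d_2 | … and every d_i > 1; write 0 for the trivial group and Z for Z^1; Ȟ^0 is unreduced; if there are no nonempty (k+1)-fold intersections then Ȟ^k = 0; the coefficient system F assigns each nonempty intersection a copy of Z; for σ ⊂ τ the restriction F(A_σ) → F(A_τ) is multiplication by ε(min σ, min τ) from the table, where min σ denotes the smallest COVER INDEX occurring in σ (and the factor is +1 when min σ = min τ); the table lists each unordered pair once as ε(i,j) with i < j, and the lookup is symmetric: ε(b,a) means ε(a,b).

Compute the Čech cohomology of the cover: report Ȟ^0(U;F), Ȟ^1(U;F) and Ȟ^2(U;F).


Ȟ^0 = Z; Ȟ^1 = 0; Ȟ^2 = Z

nonempty intersections:
  A12={c,e} A13={c,d,f} A14={c,d,f} A15={c,d,f} A16={d,e,f} A23={b,c,g} A24={b,c} A25={c,g} A26={e,g} A34={b,c,d,f} A35={c,d,f,g} A36={d,f,g} A45={c,d,f} A46={d,f} A56={d,f,g}
  A123={c} A124={c} A125={c} A126={e} A134={c,d,f} A135={c,d,f} A136={d,f} A145={c,d,f} A146={d,f} A156={d,f} A234={b,c} A235={c,g} A236={g} A245={c} A256={g} A345={c,d,f} A346={d,f} A356={d,f,g} A456={d,f}
  A1234={c} A1235={c} A1245={c} A1345={c,d,f} A1346={d,f} A1356={d,f} A1456={d,f} A2345={c} A2356={g} A3456={d,f}
  A12345={c} A13456={d,f}
C dims 6,15,19,10; δ0: rk 5, SNF 1^5; δ1: rk 10, SNF 1^10; δ2: rk 8, SNF 1^8
Ȟ^0: (6−5)−0=1 ⇒ Z
Ȟ^1: (15−10)−5=0 ⇒ 0
Ȟ^2: (19−8)−10=1 ⇒ Z


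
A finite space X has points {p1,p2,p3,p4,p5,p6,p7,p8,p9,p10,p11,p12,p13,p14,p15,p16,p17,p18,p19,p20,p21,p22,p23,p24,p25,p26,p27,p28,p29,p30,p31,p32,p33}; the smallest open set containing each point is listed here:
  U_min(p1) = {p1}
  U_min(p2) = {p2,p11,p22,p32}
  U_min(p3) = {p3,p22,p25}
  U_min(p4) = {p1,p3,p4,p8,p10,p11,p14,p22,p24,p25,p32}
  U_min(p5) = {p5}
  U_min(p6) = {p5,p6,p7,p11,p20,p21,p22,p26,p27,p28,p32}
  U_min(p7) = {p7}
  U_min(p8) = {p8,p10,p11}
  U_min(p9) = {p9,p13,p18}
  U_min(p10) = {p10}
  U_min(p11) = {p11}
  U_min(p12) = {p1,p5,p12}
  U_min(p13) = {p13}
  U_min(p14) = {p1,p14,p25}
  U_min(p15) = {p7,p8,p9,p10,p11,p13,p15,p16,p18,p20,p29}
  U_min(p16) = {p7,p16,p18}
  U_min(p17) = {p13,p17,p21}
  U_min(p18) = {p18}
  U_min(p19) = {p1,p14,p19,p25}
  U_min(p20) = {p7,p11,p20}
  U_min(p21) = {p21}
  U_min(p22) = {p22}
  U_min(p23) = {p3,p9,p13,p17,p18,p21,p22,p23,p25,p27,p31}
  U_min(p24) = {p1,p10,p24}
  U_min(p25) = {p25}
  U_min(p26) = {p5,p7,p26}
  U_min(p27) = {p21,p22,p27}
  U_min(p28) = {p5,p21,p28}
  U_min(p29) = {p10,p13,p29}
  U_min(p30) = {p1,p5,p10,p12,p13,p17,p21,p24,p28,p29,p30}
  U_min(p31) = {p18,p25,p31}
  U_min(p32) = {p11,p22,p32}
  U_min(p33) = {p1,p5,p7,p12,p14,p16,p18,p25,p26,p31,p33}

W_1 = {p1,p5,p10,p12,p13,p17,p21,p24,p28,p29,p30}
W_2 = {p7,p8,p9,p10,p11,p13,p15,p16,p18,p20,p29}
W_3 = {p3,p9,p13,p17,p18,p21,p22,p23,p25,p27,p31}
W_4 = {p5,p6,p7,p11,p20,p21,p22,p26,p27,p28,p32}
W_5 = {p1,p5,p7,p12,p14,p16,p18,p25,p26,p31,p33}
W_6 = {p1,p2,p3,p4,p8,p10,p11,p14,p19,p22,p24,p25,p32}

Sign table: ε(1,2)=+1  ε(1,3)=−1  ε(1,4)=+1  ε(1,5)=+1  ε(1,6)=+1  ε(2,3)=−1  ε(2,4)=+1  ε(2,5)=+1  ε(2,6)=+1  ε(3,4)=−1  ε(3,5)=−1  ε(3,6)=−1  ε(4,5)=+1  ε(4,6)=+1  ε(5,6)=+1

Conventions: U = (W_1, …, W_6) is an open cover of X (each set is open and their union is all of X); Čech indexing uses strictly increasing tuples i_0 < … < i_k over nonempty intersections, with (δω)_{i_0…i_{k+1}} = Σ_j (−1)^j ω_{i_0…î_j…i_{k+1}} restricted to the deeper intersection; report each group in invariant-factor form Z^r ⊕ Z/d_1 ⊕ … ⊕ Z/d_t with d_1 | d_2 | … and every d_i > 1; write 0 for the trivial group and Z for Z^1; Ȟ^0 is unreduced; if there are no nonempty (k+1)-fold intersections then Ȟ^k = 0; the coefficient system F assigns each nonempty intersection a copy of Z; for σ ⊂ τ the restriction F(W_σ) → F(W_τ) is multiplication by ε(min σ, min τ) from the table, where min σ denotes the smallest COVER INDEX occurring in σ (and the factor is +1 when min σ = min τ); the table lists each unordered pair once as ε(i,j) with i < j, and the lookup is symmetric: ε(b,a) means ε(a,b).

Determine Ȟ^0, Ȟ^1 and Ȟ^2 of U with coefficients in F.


Ȟ^0 = Z, Ȟ^1 = 0 and Ȟ^2 = Z/2

nerve of the cover:
  W12={p10,p13,p29} W13={p13,p17,p21} W14={p5,p21,p28} W15={p1,p5,p12} W16={p1,p10,p24} W23={p9,p13,p18} W24={p7,p11,p20} W25={p7,p16,p18} W26={p8,p10,p11} W34={p21,p22,p27} W35={p18,p25,p31} W36={p3,p22,p25} W45={p5,p7,p26} W46={p11,p22,p32} W56={p1,p14,p25}
  W123={p13} W126={p10} W134={p21} W145={p5} W156={p1} W235={p18} W245={p7} W246={p11} W346={p22} W356={p25}
C dims 6,15,10; δ0: rk 5, SNF 1^5; δ1: rk 10, SNF 1^9·2
Ȟ^0 = (6 − 5) − 0 = 1, so Ȟ^0 ≅ Z
Ȟ^1 = (15 − 10) − 5 = 0, so Ȟ^1 ≅ 0
Ȟ^2 = (10 − 0) − 10 = 0 plus torsion [2], so Ȟ^2 ≅ Z/2


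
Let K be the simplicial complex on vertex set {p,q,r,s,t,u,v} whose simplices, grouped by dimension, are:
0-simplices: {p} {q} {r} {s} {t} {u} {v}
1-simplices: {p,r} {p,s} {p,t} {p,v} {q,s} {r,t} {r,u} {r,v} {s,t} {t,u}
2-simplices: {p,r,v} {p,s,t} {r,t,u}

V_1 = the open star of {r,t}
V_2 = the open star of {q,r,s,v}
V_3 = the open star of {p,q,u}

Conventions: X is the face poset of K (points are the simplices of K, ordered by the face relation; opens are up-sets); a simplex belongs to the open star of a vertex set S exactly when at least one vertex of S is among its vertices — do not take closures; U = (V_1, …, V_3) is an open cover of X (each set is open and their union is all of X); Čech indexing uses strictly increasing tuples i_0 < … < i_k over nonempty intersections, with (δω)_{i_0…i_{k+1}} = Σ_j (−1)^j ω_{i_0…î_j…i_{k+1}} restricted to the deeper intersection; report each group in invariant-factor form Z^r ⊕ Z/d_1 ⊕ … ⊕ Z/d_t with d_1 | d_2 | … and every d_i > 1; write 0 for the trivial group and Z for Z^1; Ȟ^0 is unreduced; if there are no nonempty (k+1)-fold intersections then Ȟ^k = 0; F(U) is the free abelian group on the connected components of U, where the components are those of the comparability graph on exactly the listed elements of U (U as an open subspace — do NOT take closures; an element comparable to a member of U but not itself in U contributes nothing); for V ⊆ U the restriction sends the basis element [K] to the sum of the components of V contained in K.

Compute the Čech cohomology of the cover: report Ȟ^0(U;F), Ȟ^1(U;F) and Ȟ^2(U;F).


intersection data:
  V1={{r},{t},{p,r},{p,t},{r,t},{r,u},{r,v},{s,t},{t,u},{p,r,v},{p,s,t},{r,t,u}} V2={{q},{r},{s},{v},{p,r},{p,s},{p,v},{q,s},{r,t},{r,u},{r,v},{s,t},{p,r,v},{p,s,t},{r,t,u}} V3={{p},{q},{u},{p,r},{p,s},{p,t},{p,v},{q,s},{r,u},{t,u},{p,r,v},{p,s,t},{r,t,u}}
  V12={{r},{p,r},{r,t},{r,u},{r,v},{s,t},{p,r,v},{p,s,t},{r,t,u}} V13={{p,r},{p,t},{r,u},{t,u},{p,r,v},{p,s,t},{r,t,u}} V23={{q},{p,r},{p,s},{p,v},{q,s},{r,u},{p,r,v},{p,s,t},{r,t,u}}
  V123={{p,r},{r,u},{p,r,v},{p,s,t},{r,t,u}}
components per intersection:
  V1: {{r},{t},{p,r},{p,t},{r,t},{r,u},{r,v},{s,t},{t,u},{p,r,v},{p,s,t},{r,t,u}}
  V2: {{q},{s},{p,s},{q,s},{s,t},{p,s,t}} {{r},{v},{p,r},{p,v},{r,t},{r,u},{r,v},{p,r,v},{r,t,u}}
  V3: {{p},{p,r},{p,s},{p,t},{p,v},{p,r,v},{p,s,t}} {{q},{q,s}} {{u},{r,u},{t,u},{r,t,u}}
  V12: {{r},{p,r},{r,t},{r,u},{r,v},{p,r,v},{r,t,u}} {{s,t},{p,s,t}}
  V13: {{p,r},{p,r,v}} {{p,t},{p,s,t}} {{r,u},{t,u},{r,t,u}}
  V23: {{q},{q,s}} {{p,r},{p,v},{p,r,v}} {{p,s},{p,s,t}} {{r,u},{r,t,u}}
  V123: {{p,r},{p,r,v}} {{r,u},{r,t,u}} {{p,s,t}}
C dims 6,9,3; δ0: rk 5, SNF 1^5; δ1: rk 3, SNF 1^3
Ȟ^0 = (6 − 5) − 0 = 1, so Ȟ^0 ≅ Z
Ȟ^1 = (9 − 3) − 5 = 1, so Ȟ^1 ≅ Z
Ȟ^2 = (3 − 0) − 3 = 0, so Ȟ^2 ≅ 0

Ȟ^0 = Z,  Ȟ^1 = Z,  Ȟ^2 = 0


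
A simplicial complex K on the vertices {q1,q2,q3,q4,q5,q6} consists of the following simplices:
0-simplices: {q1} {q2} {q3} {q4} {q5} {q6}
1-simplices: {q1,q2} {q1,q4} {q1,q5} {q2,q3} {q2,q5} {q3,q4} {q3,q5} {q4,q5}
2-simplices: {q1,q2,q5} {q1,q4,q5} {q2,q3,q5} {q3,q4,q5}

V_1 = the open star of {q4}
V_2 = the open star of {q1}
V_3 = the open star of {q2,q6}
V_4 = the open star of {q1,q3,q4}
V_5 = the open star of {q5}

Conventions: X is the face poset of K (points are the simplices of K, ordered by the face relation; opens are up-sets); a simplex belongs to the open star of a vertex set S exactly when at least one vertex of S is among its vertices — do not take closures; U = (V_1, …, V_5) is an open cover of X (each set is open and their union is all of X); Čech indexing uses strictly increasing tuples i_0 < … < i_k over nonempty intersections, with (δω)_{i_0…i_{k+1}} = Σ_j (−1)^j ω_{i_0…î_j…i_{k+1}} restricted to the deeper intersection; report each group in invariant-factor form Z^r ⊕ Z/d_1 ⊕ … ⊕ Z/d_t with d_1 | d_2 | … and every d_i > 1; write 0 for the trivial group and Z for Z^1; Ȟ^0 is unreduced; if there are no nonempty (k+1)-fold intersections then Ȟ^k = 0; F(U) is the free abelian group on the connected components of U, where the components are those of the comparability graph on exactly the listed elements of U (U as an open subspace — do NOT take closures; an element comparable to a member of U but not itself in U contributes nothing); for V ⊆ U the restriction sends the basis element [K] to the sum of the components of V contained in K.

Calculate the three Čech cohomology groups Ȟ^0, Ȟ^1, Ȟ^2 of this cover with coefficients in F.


nonempty overlaps:
  V1={{q4},{q1,q4},{q3,q4},{q4,q5},{q1,q4,q5},{q3,q4,q5}} V2={{q1},{q1,q2},{q1,q4},{q1,q5},{q1,q2,q5},{q1,q4,q5}} V3={{q2},{q6},{q1,q2},{q2,q3},{q2,q5},{q1,q2,q5},{q2,q3,q5}} V4={{q1},{q3},{q4},{q1,q2},{q1,q4},{q1,q5},{q2,q3},{q3,q4},{q3,q5},{q4,q5},{q1,q2,q5},{q1,q4,q5},{q2,q3,q5},{q3,q4,q5}} V5={{q5},{q1,q5},{q2,q5},{q3,q5},{q4,q5},{q1,q2,q5},{q1,q4,q5},{q2,q3,q5},{q3,q4,q5}}
  V12={{q1,q4},{q1,q4,q5}} V14={{q4},{q1,q4},{q3,q4},{q4,q5},{q1,q4,q5},{q3,q4,q5}} V15={{q4,q5},{q1,q4,q5},{q3,q4,q5}} V23={{q1,q2},{q1,q2,q5}} V24={{q1},{q1,q2},{q1,q4},{q1,q5},{q1,q2,q5},{q1,q4,q5}} V25={{q1,q5},{q1,q2,q5},{q1,q4,q5}} V34={{q1,q2},{q2,q3},{q1,q2,q5},{q2,q3,q5}} V35={{q2,q5},{q1,q2,q5},{q2,q3,q5}} V45={{q1,q5},{q3,q5},{q4,q5},{q1,q2,q5},{q1,q4,q5},{q2,q3,q5},{q3,q4,q5}}
  V124={{q1,q4},{q1,q4,q5}} V125={{q1,q4,q5}} V145={{q4,q5},{q1,q4,q5},{q3,q4,q5}} V234={{q1,q2},{q1,q2,q5}} V235={{q1,q2,q5}} V245={{q1,q5},{q1,q2,q5},{q1,q4,q5}} V345={{q1,q2,q5},{q2,q3,q5}}
  V1245={{q1,q4,q5}} V2345={{q1,q2,q5}}
components per intersection:
  V1: {{q4},{q1,q4},{q3,q4},{q4,q5},{q1,q4,q5},{q3,q4,q5}}
  V2: {{q1},{q1,q2},{q1,q4},{q1,q5},{q1,q2,q5},{q1,q4,q5}}
  V3: {{q2},{q1,q2},{q2,q3},{q2,q5},{q1,q2,q5},{q2,q3,q5}} {{q6}}
  V4: {{q1},{q3},{q4},{q1,q2},{q1,q4},{q1,q5},{q2,q3},{q3,q4},{q3,q5},{q4,q5},{q1,q2,q5},{q1,q4,q5},{q2,q3,q5},{q3,q4,q5}}
  V5: {{q5},{q1,q5},{q2,q5},{q3,q5},{q4,q5},{q1,q2,q5},{q1,q4,q5},{q2,q3,q5},{q3,q4,q5}}
  V12: {{q1,q4},{q1,q4,q5}}
  V14: {{q4},{q1,q4},{q3,q4},{q4,q5},{q1,q4,q5},{q3,q4,q5}}
  V15: {{q4,q5},{q1,q4,q5},{q3,q4,q5}}
  V23: {{q1,q2},{q1,q2,q5}}
  V24: {{q1},{q1,q2},{q1,q4},{q1,q5},{q1,q2,q5},{q1,q4,q5}}
  V25: {{q1,q5},{q1,q2,q5},{q1,q4,q5}}
  V34: {{q1,q2},{q1,q2,q5}} {{q2,q3},{q2,q3,q5}}
  V35: {{q2,q5},{q1,q2,q5},{q2,q3,q5}}
  V45: {{q1,q5},{q3,q5},{q4,q5},{q1,q2,q5},{q1,q4,q5},{q2,q3,q5},{q3,q4,q5}}
  V124: {{q1,q4},{q1,q4,q5}}
  V125: {{q1,q4,q5}}
  V145: {{q4,q5},{q1,q4,q5},{q3,q4,q5}}
  V234: {{q1,q2},{q1,q2,q5}}
  V235: {{q1,q2,q5}}
  V245: {{q1,q5},{q1,q2,q5},{q1,q4,q5}}
  V345: {{q1,q2,q5}} {{q2,q3,q5}}
  V1245: {{q1,q4,q5}}
  V2345: {{q1,q2,q5}}
C dims 6,10,8,2; δ0: rk 4, SNF 1^4; δ1: rk 6, SNF 1^6; δ2: rk 2, SNF 1^2
degree 0: 6−4−0 = 2 → Ȟ^0 ≅ Z^2
degree 1: 10−6−4 = 0 → Ȟ^1 ≅ 0
degree 2: 8−2−6 = 0 → Ȟ^2 ≅ 0

Ȟ^0 = Z^2; Ȟ^1 = 0; Ȟ^2 = 0


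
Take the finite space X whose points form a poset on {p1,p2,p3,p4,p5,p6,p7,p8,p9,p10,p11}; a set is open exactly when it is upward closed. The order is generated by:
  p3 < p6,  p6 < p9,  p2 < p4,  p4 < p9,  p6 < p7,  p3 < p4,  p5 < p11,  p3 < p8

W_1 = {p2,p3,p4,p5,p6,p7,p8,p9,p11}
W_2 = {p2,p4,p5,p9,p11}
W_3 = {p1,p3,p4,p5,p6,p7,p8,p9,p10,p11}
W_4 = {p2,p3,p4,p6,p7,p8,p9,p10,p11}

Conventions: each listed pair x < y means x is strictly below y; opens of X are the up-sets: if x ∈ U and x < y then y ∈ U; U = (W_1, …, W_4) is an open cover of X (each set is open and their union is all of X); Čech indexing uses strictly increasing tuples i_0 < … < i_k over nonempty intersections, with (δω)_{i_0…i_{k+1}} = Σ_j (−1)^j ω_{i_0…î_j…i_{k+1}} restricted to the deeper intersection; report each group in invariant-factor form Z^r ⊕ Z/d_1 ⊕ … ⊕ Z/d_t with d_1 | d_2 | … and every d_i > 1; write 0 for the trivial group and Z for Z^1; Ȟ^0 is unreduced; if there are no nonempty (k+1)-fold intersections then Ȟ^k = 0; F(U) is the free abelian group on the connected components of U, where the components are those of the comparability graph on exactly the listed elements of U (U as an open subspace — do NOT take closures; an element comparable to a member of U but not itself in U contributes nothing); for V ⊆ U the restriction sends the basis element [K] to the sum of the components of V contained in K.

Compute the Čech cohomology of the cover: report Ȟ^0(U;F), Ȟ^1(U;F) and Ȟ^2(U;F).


Ȟ^0(U;F) ≅ Z^4,  Ȟ^1(U;F) ≅ 0,  Ȟ^2(U;F) ≅ 0

nerve simplices:
  W12={p2,p4,p5,p9,p11} W13={p3,p4,p5,p6,p7,p8,p9,p11} W14={p2,p3,p4,p6,p7,p8,p9,p11} W23={p4,p5,p9,p11} W24={p2,p4,p9,p11} W34={p3,p4,p6,p7,p8,p9,p10,p11}
  W123={p4,p5,p9,p11} W124={p2,p4,p9,p11} W134={p3,p4,p6,p7,p8,p9,p11} W234={p4,p9,p11}
  W1234={p4,p9,p11}
components per intersection:
  W1: {p2,p3,p4,p6,p7,p8,p9} {p5,p11}
  W2: {p2,p4,p9} {p5,p11}
  W3: {p1} {p3,p4,p6,p7,p8,p9} {p5,p11} {p10}
  W4: {p2,p3,p4,p6,p7,p8,p9} {p10} {p11}
  W12: {p2,p4,p9} {p5,p11}
  W13: {p3,p4,p6,p7,p8,p9} {p5,p11}
  W14: {p2,p3,p4,p6,p7,p8,p9} {p11}
  W23: {p4,p9} {p5,p11}
  W24: {p2,p4,p9} {p11}
  W34: {p3,p4,p6,p7,p8,p9} {p10} {p11}
  W123: {p4,p9} {p5,p11}
  W124: {p2,p4,p9} {p11}
  W134: {p3,p4,p6,p7,p8,p9} {p11}
  W234: {p4,p9} {p11}
  W1234: {p4,p9} {p11}
C dims 11,13,8,2; δ0: rk 7, SNF 1^7; δ1: rk 6, SNF 1^6; δ2: rk 2, SNF 1^2
degree 0: 11−7−0 = 4 → Ȟ^0 ≅ Z^4
degree 1: 13−6−7 = 0 → Ȟ^1 ≅ 0
degree 2: 8−2−6 = 0 → Ȟ^2 ≅ 0


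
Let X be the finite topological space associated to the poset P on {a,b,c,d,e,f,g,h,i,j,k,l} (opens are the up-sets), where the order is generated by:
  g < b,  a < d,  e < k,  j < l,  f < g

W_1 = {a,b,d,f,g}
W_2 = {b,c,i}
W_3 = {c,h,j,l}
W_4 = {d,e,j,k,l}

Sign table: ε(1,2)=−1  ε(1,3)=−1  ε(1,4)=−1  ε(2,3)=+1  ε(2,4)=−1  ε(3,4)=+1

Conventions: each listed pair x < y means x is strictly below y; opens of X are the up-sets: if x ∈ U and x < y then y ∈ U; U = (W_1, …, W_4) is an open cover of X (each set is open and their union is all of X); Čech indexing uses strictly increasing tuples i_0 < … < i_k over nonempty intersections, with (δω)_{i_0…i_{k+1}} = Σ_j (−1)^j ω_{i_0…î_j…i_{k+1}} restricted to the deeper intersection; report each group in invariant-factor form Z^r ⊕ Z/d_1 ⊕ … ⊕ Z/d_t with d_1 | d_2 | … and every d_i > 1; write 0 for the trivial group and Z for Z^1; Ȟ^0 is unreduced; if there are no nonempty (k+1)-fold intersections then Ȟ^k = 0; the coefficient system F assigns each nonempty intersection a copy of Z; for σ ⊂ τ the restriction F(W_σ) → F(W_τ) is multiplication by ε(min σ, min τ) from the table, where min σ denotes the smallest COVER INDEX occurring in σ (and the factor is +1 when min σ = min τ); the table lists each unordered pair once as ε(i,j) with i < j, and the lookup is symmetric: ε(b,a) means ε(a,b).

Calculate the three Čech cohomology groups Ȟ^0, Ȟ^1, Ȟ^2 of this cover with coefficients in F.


intersection data:
  W12={b} W14={d} W23={c} W34={j,l}
C dims 4,4; δ0: rk 3, SNF 1^3
Ȟ^0 = (4 − 3) − 0 = 1, so Ȟ^0 ≅ Z
Ȟ^1 = (4 − 0) − 3 = 1, so Ȟ^1 ≅ Z
Ȟ^2 = (0 − 0) − 0 = 0, so Ȟ^2 ≅ 0

Ȟ^0 = Z, Ȟ^1 = Z and Ȟ^2 = 0


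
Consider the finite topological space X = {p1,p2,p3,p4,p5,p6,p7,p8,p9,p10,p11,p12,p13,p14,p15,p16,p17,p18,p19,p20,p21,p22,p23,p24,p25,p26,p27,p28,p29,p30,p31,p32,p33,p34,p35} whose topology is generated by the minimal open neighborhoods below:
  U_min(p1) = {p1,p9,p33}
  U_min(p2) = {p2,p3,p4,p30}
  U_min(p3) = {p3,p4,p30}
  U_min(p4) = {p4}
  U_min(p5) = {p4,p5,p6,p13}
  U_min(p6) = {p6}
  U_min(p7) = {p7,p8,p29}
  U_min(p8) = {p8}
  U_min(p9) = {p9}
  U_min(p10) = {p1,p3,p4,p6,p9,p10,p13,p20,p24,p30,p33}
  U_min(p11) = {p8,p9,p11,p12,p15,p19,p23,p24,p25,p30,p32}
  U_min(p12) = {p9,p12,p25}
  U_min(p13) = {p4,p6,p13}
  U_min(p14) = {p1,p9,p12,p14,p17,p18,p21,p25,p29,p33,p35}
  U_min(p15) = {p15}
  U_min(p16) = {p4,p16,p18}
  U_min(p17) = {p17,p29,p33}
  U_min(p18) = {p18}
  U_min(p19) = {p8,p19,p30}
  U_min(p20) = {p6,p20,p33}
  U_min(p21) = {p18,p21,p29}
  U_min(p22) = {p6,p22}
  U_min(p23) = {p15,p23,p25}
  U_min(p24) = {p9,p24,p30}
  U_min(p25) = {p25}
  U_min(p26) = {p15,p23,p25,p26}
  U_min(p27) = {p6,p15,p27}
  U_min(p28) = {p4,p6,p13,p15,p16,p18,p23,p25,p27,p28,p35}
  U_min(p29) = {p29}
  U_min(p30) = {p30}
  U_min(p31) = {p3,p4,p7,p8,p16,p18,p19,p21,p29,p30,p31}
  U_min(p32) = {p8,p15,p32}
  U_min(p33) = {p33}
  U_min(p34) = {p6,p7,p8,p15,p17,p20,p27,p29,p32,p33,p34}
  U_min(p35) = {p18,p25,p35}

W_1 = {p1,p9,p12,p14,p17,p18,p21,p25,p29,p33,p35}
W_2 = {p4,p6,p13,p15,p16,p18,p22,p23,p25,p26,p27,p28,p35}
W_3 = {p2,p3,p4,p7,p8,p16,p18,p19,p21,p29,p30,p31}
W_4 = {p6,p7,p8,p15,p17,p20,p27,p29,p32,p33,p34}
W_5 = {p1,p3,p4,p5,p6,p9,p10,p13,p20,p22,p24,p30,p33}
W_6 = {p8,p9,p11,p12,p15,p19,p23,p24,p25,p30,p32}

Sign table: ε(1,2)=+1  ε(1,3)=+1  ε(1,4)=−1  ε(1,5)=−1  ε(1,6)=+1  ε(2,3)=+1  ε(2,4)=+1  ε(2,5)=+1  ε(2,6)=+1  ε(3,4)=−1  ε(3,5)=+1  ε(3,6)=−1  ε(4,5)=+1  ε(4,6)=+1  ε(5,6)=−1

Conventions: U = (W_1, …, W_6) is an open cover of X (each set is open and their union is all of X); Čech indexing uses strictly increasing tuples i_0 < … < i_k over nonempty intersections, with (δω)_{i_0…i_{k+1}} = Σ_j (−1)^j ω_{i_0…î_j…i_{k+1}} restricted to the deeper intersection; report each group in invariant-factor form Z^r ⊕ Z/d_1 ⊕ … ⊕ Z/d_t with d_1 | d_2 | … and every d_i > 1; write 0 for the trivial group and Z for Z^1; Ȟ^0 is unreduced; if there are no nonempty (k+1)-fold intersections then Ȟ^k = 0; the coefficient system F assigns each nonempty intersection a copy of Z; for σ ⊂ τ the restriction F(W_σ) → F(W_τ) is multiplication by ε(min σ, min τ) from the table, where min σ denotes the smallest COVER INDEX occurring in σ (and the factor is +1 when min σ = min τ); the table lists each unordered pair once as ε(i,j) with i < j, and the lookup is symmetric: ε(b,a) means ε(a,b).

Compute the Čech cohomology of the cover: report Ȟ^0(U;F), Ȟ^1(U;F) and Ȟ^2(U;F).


Ȟ^0 ≅ 0; Ȟ^1 ≅ Z/2; Ȟ^2 ≅ Z

nerve simplices:
  W12={p18,p25,p35} W13={p18,p21,p29} W14={p17,p29,p33} W15={p1,p9,p33} W16={p9,p12,p25} W23={p4,p16,p18} W24={p6,p15,p27} W25={p4,p6,p13,p22} W26={p15,p23,p25} W34={p7,p8,p29} W35={p3,p4,p30} W36={p8,p19,p30} W45={p6,p20,p33} W46={p8,p15,p32} W56={p9,p24,p30}
  W123={p18} W126={p25} W134={p29} W145={p33} W156={p9} W235={p4} W245={p6} W246={p15} W346={p8} W356={p30}
C dims 6,15,10; δ0: rk 6, SNF 1^5·2; δ1: rk 9, SNF 1^9
degree 0: 6−6−0 = 0 → Ȟ^0 ≅ 0
degree 1: 15−9−6 = 0 plus torsion [2] → Ȟ^1 ≅ Z/2
degree 2: 10−0−9 = 1 → Ȟ^2 ≅ Z


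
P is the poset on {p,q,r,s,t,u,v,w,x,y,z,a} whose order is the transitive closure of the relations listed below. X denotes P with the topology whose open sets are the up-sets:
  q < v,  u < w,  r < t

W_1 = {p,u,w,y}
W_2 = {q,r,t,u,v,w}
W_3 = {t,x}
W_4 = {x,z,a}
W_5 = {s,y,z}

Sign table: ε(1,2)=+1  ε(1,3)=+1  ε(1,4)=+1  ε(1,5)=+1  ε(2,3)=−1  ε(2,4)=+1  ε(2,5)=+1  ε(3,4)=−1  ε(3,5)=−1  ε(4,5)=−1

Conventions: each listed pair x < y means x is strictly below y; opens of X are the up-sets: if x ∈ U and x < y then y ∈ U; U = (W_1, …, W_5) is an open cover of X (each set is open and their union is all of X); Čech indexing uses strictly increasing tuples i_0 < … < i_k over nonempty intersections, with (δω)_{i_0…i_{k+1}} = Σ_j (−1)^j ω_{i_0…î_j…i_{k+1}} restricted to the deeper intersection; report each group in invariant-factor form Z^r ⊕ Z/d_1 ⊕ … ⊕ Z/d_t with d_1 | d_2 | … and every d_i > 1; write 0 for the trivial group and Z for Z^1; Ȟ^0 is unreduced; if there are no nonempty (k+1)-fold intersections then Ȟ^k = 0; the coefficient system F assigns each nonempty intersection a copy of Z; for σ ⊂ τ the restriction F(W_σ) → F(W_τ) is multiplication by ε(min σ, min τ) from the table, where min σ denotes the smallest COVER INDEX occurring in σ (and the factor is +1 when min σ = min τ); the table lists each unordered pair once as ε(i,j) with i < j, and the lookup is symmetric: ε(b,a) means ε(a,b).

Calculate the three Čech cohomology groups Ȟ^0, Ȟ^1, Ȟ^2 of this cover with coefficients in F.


Ȟ^0 = 0,  Ȟ^1 = Z/2,  Ȟ^2 = 0

nonempty intersections:
  W12={u,w} W15={y} W23={t} W34={x} W45={z}
C dims 5,5; δ0: rk 5, SNF 1^4·2
Ȟ^0: (5−5)−0=0 ⇒ 0
Ȟ^1: (5−0)−5=0 plus torsion [2] ⇒ Z/2
Ȟ^2: (0−0)−0=0 ⇒ 0
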